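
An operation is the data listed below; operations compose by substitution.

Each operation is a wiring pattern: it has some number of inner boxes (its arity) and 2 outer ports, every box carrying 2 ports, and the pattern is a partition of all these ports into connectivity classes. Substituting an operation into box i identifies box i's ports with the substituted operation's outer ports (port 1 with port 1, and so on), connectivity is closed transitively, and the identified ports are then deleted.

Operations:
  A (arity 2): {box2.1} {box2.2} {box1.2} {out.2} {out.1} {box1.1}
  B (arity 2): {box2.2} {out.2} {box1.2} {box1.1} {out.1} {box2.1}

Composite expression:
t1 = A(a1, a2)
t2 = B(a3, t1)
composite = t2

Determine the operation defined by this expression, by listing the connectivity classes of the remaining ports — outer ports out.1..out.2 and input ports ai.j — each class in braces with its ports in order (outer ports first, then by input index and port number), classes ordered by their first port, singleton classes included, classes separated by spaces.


{out.1} {out.2} {a1.1} {a1.2} {a2.1} {a2.2} {a3.1} {a3.2}

Reachability decides: close wires over B-identified ports.
after A, the pattern on (a1, a2) reads {out.1} {out.2} {a1.1} {a1.2} {a2.1} {a2.2} (out.j = its outer ports)
after B, the pattern on (a3, a1, a2) reads {out.1} {out.2} {a1.1} {a1.2} {a2.1} {a2.2} {a3.1} {a3.2} (out.j = its outer ports)


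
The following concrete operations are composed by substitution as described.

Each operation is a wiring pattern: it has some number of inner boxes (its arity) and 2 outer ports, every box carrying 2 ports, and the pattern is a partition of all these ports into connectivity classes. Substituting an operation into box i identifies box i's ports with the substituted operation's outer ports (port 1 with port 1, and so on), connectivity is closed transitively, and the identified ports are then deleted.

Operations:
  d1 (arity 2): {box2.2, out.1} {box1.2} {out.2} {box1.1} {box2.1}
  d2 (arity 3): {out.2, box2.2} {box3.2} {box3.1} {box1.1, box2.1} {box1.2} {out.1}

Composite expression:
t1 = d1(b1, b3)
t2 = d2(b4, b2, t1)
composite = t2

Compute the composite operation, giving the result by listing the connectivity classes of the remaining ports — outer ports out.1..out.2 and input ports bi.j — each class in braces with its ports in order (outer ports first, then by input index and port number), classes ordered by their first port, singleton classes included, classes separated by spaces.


Reachability decides: close wires over d2-identified ports.
through d1, on inputs (b1, b3): {out.1, b3.2} {out.2} {b1.1} {b1.2} {b3.1} (out.j = stage outer ports)
through d2, on inputs (b4, b2, b1, b3): {out.1} {out.2, b2.2} {b1.1} {b1.2} {b2.1, b4.1} {b3.1} {b3.2} {b4.2} (out.j = stage outer ports)

{out.1} {out.2, b2.2} {b1.1} {b1.2} {b2.1, b4.1} {b3.1} {b3.2} {b4.2}


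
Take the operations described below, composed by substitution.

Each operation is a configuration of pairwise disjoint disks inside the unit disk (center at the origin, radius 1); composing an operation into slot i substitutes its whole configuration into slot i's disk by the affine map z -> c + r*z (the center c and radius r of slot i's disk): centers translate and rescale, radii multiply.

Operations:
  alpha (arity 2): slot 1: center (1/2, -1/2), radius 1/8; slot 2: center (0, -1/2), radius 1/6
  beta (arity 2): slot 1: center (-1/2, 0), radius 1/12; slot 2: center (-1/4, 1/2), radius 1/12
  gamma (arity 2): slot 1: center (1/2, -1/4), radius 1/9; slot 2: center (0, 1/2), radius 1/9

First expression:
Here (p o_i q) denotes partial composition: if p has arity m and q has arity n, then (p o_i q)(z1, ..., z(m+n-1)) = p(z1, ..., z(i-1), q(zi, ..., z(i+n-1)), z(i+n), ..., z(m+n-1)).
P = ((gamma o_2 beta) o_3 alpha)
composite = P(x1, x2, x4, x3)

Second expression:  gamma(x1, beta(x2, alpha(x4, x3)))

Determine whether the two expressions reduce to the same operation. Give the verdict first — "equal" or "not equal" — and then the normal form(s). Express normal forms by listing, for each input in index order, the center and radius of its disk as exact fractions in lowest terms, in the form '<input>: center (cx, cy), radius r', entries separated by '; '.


equal: each reduces to x1: center (1/2, -1/4), radius 1/9; x2: center (-1/18, 1/2), radius 1/108; x3: center (-1/36, 119/216), radius 1/648; x4: center (-5/216, 119/216), radius 1/864

The first expression, normalized: x1: center (1/2, -1/4), radius 1/9; x2: center (-1/18, 1/2), radius 1/108; x3: center (-1/36, 119/216), radius 1/648; x4: center (-5/216, 119/216), radius 1/864
The second expression, normalized: x1: center (1/2, -1/4), radius 1/9; x2: center (-1/18, 1/2), radius 1/108; x3: center (-1/36, 119/216), radius 1/648; x4: center (-5/216, 119/216), radius 1/864
The normal forms match — equal.


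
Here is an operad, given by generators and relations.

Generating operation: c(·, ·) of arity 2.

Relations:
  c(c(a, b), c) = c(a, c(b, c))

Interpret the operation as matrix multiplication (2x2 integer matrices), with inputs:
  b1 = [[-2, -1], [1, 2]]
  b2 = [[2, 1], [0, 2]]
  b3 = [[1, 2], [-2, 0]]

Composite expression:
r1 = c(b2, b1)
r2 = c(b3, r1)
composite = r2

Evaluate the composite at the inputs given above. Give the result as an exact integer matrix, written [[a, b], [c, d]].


[[1, 8], [6, 0]]

c(b2, b1) = [[-3, 0], [2, 4]]
c(b3, c(b2, b1)) = [[1, 8], [6, 0]]


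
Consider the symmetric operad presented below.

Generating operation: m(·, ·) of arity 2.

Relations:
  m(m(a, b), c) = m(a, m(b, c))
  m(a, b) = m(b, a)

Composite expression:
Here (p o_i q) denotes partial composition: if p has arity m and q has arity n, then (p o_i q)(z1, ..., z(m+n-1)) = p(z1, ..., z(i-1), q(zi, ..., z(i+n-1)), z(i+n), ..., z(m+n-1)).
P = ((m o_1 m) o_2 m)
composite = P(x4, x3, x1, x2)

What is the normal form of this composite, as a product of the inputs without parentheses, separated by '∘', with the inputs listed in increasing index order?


x1 ∘ x2 ∘ x3 ∘ x4

Shape and order are irrelevant to m; the x-input set decides.
m(x3, x1) spells out as x3 ∘ x1
m(x4, m(x3, x1)) spells out as x4 ∘ x3 ∘ x1
m(m(x4, m(x3, x1)), x2) spells out as x4 ∘ x3 ∘ x1 ∘ x2
reordering the factors by index: x1 ∘ x2 ∘ x3 ∘ x4


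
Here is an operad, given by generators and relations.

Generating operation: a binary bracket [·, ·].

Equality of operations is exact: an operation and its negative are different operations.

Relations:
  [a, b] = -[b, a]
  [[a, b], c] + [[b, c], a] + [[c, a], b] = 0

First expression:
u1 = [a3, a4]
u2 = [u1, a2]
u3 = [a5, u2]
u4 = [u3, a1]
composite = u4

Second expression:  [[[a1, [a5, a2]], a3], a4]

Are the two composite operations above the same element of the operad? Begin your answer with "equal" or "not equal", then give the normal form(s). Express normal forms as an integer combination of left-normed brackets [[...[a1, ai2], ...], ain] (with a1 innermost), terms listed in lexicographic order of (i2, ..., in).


not equal; the first gives -[[[[a1, a2], a3], a4], a5] + [[[[a1, a2], a4], a3], a5] + [[[[a1, a3], a4], a2], a5] - [[[[a1, a4], a3], a2], a5] + [[[[a1, a5], a2], a3], a4] - [[[[a1, a5], a2], a4], a3] - [[[[a1, a5], a3], a4], a2] + [[[[a1, a5], a4], a3], a2] and the second -[[[[a1, a2], a5], a3], a4] + [[[[a1, a5], a2], a3], a4]

The first expression reduces to -[[[[a1, a2], a3], a4], a5] + [[[[a1, a2], a4], a3], a5] + [[[[a1, a3], a4], a2], a5] - [[[[a1, a4], a3], a2], a5] + [[[[a1, a5], a2], a3], a4] - [[[[a1, a5], a2], a4], a3] - [[[[a1, a5], a3], a4], a2] + [[[[a1, a5], a4], a3], a2]
The second expression reduces to -[[[[a1, a2], a5], a3], a4] + [[[[a1, a5], a2], a3], a4]
The normal forms differ: not equal.


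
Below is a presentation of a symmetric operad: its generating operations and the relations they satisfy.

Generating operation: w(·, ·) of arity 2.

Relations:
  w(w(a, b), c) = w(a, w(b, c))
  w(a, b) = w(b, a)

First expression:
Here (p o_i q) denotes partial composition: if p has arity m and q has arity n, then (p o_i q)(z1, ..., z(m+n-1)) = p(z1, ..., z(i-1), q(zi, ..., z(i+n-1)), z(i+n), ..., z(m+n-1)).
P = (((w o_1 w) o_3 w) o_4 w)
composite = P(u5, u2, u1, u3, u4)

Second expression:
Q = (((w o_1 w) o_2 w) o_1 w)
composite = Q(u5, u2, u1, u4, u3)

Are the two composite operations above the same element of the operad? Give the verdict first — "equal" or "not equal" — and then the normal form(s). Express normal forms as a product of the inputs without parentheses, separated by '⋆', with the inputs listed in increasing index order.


equal: each reduces to u1 ⋆ u2 ⋆ u3 ⋆ u4 ⋆ u5


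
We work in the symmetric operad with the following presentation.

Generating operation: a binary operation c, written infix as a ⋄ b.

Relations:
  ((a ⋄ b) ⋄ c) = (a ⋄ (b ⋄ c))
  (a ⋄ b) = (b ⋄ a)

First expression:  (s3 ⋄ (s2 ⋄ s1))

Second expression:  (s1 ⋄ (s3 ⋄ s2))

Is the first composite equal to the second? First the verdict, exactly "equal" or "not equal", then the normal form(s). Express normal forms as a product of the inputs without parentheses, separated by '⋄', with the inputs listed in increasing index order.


equal: each reduces to s1 ⋄ s2 ⋄ s3

The first composite normalizes to s1 ⋄ s2 ⋄ s3
The second composite normalizes to s1 ⋄ s2 ⋄ s3
One common form — equal.


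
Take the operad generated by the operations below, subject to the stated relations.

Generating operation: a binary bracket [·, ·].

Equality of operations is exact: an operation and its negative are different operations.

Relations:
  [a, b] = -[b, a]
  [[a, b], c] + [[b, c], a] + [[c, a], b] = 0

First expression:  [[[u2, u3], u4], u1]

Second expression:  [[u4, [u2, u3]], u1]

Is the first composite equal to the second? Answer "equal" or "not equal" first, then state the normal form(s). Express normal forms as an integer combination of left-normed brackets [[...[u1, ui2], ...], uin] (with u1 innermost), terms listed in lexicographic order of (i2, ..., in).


not equal: they reduce to -[[[u1, u2], u3], u4] + [[[u1, u3], u2], u4] + [[[u1, u4], u2], u3] - [[[u1, u4], u3], u2] and [[[u1, u2], u3], u4] - [[[u1, u3], u2], u4] - [[[u1, u4], u2], u3] + [[[u1, u4], u3], u2]

The first composite normalizes to -[[[u1, u2], u3], u4] + [[[u1, u3], u2], u4] + [[[u1, u4], u2], u3] - [[[u1, u4], u3], u2]
The second composite normalizes to [[[u1, u2], u3], u4] - [[[u1, u3], u2], u4] - [[[u1, u4], u2], u3] + [[[u1, u4], u3], u2]
They disagree, so not equal.


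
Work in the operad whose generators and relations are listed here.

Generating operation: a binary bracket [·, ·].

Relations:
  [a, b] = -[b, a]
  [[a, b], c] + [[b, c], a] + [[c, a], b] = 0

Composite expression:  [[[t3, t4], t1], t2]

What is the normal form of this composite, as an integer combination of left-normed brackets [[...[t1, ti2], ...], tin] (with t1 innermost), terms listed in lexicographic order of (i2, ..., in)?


Left-normed coefficients sit on the t1-initial expansion words.
Composite bracket: [[[t3, t4], t1], t2]
The bracket unfolds into 8 signed words via [a, b] = ab - ba (2^3 = 8).
Words beginning with t1 determine it all:
  the word t1t3t4t2 carries sign -1 and contributes -[[[t1, t3], t4], t2]
  the word t1t4t3t2 carries sign +1 and contributes +[[[t1, t4], t3], t2]

-[[[t1, t3], t4], t2] + [[[t1, t4], t3], t2]


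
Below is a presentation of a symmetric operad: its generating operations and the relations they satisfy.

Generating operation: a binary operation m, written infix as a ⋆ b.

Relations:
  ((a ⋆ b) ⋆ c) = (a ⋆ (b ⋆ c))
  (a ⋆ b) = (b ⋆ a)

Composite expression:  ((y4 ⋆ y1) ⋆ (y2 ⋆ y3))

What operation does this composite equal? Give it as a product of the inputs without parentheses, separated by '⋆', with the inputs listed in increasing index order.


y1 ⋆ y2 ⋆ y3 ⋆ y4

With m associative and commutative, the y-input set is all that matters.
(y4 ⋆ y1) unparenthesizes to y4 ⋆ y1
(y2 ⋆ y3) unparenthesizes to y2 ⋆ y3
((y4 ⋆ y1) ⋆ (y2 ⋆ y3)) unparenthesizes to y4 ⋆ y1 ⋆ y2 ⋆ y3
reordering the factors by index: y1 ⋆ y2 ⋆ y3 ⋆ y4


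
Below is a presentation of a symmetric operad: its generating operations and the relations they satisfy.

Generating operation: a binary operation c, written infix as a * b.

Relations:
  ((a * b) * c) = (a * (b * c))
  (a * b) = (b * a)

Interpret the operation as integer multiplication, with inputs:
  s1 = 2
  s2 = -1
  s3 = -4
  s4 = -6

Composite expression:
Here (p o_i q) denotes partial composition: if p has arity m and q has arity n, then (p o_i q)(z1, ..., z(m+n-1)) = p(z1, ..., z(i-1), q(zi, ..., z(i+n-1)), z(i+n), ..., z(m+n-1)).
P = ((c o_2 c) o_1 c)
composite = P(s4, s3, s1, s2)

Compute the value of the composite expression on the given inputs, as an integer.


-48

(s4 * s3) = 24
(s1 * s2) = -2
((s4 * s3) * (s1 * s2)) = -48


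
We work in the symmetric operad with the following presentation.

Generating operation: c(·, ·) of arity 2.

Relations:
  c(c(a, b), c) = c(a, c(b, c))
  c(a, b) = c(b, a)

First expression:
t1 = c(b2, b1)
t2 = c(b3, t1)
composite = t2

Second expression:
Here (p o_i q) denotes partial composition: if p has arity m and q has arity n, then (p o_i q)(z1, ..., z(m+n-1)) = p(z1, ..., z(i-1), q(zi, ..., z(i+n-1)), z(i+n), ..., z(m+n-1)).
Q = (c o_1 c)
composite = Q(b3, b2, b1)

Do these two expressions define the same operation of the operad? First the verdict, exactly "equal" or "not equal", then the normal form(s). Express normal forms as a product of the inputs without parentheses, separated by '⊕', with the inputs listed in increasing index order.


equal: each reduces to b1 ⊕ b2 ⊕ b3

Normal form of the first expression: b1 ⊕ b2 ⊕ b3
Normal form of the second expression: b1 ⊕ b2 ⊕ b3
Identical normal forms: equal.


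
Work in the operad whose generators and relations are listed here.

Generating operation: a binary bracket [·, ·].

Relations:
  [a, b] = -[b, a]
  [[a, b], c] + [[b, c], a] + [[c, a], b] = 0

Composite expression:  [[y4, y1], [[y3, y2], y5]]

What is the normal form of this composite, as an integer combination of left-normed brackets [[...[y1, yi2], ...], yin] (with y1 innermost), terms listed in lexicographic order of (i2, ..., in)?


[[[[y1, y4], y2], y3], y5] - [[[[y1, y4], y3], y2], y5] - [[[[y1, y4], y5], y2], y3] + [[[[y1, y4], y5], y3], y2]


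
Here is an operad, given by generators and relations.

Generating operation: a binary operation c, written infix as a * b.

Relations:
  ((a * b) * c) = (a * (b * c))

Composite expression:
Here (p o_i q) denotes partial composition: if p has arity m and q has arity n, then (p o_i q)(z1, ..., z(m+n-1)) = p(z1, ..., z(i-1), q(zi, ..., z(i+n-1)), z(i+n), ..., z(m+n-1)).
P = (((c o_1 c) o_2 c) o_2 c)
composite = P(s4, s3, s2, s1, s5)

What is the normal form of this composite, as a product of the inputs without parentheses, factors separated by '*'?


s4 * s3 * s2 * s1 * s5

Associativity of c dissolves the nesting; only the s-input order survives.
(s3 * s2) spells out as s3 * s2
((s3 * s2) * s1) spells out as s3 * s2 * s1
(s4 * ((s3 * s2) * s1)) spells out as s4 * s3 * s2 * s1
((s4 * ((s3 * s2) * s1)) * s5) spells out as s4 * s3 * s2 * s1 * s5


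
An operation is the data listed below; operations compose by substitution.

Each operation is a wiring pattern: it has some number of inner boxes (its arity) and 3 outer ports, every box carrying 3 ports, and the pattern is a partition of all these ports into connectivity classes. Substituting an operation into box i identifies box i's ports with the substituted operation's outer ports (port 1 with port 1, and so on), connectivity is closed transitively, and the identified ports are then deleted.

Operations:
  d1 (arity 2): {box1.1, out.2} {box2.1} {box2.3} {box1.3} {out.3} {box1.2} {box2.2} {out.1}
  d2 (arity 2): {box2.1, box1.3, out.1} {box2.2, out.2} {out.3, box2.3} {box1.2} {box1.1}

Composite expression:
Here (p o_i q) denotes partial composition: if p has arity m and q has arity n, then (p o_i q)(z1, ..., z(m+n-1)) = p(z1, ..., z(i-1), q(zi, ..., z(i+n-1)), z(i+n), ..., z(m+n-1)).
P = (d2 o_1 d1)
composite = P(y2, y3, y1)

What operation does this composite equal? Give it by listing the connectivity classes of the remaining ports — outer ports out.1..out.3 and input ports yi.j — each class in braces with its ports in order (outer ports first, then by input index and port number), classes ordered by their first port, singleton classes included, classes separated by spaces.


Treat the ports identified at d2 as solder joints: merge, then drop.
after d1, the pattern on (y2, y3) reads {out.1} {out.2, y2.1} {out.3} {y2.2} {y2.3} {y3.1} {y3.2} {y3.3} (out.j = its outer ports)
after d2, the pattern on (y2, y3, y1) reads {out.1, y1.1} {out.2, y1.2} {out.3, y1.3} {y2.1} {y2.2} {y2.3} {y3.1} {y3.2} {y3.3} (out.j = its outer ports)

{out.1, y1.1} {out.2, y1.2} {out.3, y1.3} {y2.1} {y2.2} {y2.3} {y3.1} {y3.2} {y3.3}


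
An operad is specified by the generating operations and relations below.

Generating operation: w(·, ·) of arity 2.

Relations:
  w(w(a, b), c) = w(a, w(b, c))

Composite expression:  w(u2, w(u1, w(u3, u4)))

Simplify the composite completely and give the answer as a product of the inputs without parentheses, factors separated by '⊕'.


The w-tree's shape is irrelevant; the u-reading-order decides.
w(u3, u4) collapses to u3 ⊕ u4
w(u1, w(u3, u4)) collapses to u1 ⊕ u3 ⊕ u4
w(u2, w(u1, w(u3, u4))) collapses to u2 ⊕ u1 ⊕ u3 ⊕ u4

u2 ⊕ u1 ⊕ u3 ⊕ u4


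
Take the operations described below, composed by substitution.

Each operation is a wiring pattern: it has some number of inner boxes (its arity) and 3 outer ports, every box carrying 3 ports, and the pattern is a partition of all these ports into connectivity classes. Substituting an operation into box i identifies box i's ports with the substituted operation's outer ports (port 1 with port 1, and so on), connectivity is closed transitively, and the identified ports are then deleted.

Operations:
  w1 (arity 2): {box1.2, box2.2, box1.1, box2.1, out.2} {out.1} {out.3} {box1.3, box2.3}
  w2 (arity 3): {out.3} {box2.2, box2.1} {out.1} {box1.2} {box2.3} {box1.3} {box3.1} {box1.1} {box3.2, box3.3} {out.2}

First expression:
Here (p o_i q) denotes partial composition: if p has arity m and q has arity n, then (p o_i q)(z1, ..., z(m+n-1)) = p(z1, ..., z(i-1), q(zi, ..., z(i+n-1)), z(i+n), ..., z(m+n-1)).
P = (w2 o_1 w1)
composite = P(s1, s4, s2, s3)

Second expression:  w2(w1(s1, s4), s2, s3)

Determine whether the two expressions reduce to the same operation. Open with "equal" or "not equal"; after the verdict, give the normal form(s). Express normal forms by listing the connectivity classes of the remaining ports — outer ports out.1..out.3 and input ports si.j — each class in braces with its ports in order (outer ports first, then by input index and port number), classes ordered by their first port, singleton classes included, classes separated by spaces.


The first expression reduces to {out.1} {out.2} {out.3} {s1.1, s1.2, s4.1, s4.2} {s1.3, s4.3} {s2.1, s2.2} {s2.3} {s3.1} {s3.2, s3.3}
The second expression reduces to {out.1} {out.2} {out.3} {s1.1, s1.2, s4.1, s4.2} {s1.3, s4.3} {s2.1, s2.2} {s2.3} {s3.1} {s3.2, s3.3}
The normal forms match — equal.

equal; the common form is {out.1} {out.2} {out.3} {s1.1, s1.2, s4.1, s4.2} {s1.3, s4.3} {s2.1, s2.2} {s2.3} {s3.1} {s3.2, s3.3}


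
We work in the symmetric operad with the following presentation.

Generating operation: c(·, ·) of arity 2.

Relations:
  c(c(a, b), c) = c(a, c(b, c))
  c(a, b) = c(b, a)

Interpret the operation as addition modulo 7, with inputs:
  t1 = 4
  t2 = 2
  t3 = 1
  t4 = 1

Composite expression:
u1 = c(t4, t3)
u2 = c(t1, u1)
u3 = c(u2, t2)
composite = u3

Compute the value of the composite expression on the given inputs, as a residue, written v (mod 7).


c(t4, t3) = 2
c(t1, c(t4, t3)) = 6
c(c(t1, c(t4, t3)), t2) = 1

1 (mod 7)


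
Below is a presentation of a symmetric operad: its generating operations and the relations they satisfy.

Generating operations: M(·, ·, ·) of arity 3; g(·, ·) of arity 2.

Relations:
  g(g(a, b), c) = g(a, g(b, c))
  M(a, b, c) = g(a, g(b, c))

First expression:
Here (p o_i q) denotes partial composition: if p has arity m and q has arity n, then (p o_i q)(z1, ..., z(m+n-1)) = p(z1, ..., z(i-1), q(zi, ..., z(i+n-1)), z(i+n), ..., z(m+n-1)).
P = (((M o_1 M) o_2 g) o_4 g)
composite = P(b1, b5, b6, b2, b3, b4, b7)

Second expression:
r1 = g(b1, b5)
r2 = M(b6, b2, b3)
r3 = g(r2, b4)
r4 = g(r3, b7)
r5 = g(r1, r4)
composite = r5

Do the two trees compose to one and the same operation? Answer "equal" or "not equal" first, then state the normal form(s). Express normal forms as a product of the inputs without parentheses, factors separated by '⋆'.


In normal form, the first expression is b1 ⋆ b5 ⋆ b6 ⋆ b2 ⋆ b3 ⋆ b4 ⋆ b7
In normal form, the second expression is b1 ⋆ b5 ⋆ b6 ⋆ b2 ⋆ b3 ⋆ b4 ⋆ b7
The forms coincide; equal.

equal; both compose to b1 ⋆ b5 ⋆ b6 ⋆ b2 ⋆ b3 ⋆ b4 ⋆ b7


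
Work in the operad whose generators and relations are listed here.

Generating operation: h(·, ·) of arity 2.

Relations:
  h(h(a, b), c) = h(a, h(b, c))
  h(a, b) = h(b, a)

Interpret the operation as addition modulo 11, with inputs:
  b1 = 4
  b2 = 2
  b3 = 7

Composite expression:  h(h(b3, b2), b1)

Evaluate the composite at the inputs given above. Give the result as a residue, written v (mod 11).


2 (mod 11)

h(b3, b2) = 9
h(h(b3, b2), b1) = 2


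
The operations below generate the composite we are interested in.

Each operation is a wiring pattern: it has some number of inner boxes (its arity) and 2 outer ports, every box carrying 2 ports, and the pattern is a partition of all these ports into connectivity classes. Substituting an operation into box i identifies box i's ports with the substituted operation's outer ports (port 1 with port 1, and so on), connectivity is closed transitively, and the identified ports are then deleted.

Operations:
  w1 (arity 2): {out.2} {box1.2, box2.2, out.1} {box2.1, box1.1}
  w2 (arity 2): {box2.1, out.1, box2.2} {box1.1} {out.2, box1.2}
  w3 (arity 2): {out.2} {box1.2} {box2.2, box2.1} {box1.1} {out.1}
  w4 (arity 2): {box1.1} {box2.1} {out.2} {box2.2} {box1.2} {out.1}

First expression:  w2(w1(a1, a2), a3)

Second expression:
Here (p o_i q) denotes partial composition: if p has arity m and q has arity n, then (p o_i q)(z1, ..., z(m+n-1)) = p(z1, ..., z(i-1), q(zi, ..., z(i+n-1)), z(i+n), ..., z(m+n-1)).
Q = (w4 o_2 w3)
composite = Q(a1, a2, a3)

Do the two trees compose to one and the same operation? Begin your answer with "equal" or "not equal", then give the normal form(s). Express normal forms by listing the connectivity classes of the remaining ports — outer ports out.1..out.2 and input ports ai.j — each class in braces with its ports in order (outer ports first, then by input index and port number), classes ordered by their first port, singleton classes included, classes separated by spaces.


not equal; first: {out.1, a3.1, a3.2} {out.2} {a1.1, a2.1} {a1.2, a2.2}; second: {out.1} {out.2} {a1.1} {a1.2} {a2.1} {a2.2} {a3.1, a3.2}

The first expression reduces to {out.1, a3.1, a3.2} {out.2} {a1.1, a2.1} {a1.2, a2.2}
The second expression reduces to {out.1} {out.2} {a1.1} {a1.2} {a2.1} {a2.2} {a3.1, a3.2}
No match — not equal.


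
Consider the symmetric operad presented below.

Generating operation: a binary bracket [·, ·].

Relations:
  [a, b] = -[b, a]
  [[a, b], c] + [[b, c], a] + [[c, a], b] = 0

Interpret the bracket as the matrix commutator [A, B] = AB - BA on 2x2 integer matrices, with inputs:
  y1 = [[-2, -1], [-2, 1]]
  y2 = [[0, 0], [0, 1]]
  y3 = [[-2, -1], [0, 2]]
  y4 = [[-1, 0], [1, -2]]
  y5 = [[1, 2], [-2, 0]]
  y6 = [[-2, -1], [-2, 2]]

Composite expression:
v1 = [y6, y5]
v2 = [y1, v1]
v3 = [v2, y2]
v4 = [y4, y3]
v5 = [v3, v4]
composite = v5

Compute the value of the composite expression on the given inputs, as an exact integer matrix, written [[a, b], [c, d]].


[y6, y5] = [[6, -7], [-10, -6]]
[y1, [y6, y5]] = [[-4, 33], [-54, 4]]
[[y1, [y6, y5]], y2] = [[0, 33], [54, 0]]
[y4, y3] = [[1, -1], [-4, -1]]
[[[y1, [y6, y5]], y2], [y4, y3]] = [[-78, -66], [108, 78]]

[[-78, -66], [108, 78]]


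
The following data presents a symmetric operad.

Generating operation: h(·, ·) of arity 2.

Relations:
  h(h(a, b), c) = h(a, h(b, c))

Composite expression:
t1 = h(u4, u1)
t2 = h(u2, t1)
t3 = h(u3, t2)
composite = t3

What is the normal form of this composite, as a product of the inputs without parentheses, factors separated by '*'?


u3 * u2 * u4 * u1

All parenthesizations of h agree; list the u-inputs left to right.
h(u4, u1) linearizes to u4 * u1
h(u2, h(u4, u1)) linearizes to u2 * u4 * u1
h(u3, h(u2, h(u4, u1))) linearizes to u3 * u2 * u4 * u1


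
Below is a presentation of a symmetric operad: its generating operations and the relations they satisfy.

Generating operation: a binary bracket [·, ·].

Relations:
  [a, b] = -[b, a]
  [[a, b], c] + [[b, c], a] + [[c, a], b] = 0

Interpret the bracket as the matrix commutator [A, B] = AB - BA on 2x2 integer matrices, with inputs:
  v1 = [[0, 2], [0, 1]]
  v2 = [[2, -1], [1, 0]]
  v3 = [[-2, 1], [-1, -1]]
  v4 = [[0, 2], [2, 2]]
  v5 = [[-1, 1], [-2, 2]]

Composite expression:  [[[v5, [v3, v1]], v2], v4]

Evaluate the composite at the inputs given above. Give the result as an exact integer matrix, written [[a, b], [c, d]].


[[24, -16], [40, -24]]

[v3, v1] = [[2, -1], [1, -2]]
[v5, [v3, v1]] = [[-1, -1], [-5, 1]]
[[v5, [v3, v1]], v2] = [[-6, 4], [-8, 6]]
[[[v5, [v3, v1]], v2], v4] = [[24, -16], [40, -24]]


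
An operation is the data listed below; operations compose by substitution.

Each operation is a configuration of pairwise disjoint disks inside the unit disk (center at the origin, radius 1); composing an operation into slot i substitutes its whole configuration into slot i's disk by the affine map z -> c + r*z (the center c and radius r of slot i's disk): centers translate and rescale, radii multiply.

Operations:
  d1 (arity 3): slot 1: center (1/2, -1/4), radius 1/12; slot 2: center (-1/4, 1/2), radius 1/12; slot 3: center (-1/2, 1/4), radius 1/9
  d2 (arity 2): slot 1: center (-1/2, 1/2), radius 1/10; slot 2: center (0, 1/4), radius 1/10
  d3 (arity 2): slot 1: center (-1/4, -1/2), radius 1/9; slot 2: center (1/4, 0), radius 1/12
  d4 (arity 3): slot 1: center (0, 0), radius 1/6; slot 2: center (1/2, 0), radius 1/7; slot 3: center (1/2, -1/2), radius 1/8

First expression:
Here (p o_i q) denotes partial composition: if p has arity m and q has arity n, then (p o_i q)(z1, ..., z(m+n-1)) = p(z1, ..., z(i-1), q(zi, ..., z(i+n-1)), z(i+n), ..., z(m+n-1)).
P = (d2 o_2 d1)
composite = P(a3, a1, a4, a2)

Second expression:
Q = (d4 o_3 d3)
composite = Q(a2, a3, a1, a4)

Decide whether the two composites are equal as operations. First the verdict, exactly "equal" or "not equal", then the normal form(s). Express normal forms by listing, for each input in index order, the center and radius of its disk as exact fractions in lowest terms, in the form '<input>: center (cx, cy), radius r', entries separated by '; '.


not equal: they reduce to a1: center (1/20, 9/40), radius 1/120; a2: center (-1/20, 11/40), radius 1/90; a3: center (-1/2, 1/2), radius 1/10; a4: center (-1/40, 3/10), radius 1/120 and a1: center (15/32, -9/16), radius 1/72; a2: center (0, 0), radius 1/6; a3: center (1/2, 0), radius 1/7; a4: center (17/32, -1/2), radius 1/96

The first composite normalizes to a1: center (1/20, 9/40), radius 1/120; a2: center (-1/20, 11/40), radius 1/90; a3: center (-1/2, 1/2), radius 1/10; a4: center (-1/40, 3/10), radius 1/120
The second composite normalizes to a1: center (15/32, -9/16), radius 1/72; a2: center (0, 0), radius 1/6; a3: center (1/2, 0), radius 1/7; a4: center (17/32, -1/2), radius 1/96
Distinct normal forms: not equal.


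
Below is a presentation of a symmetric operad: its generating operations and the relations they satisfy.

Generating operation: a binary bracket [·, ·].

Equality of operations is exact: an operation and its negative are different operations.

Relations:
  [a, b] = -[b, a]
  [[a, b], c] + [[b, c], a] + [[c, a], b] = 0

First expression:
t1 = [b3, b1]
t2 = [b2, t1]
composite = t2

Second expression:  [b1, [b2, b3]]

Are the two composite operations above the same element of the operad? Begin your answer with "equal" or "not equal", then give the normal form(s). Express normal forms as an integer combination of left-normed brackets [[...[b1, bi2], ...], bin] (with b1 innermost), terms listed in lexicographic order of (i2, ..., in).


not equal; first: [[b1, b3], b2]; second: [[b1, b2], b3] - [[b1, b3], b2]


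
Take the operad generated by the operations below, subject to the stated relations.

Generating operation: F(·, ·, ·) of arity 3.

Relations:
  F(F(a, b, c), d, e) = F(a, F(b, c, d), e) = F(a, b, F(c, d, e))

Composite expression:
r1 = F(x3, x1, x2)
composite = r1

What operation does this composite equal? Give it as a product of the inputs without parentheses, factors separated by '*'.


Every regrouping of F is equal, so read the x-inputs in written order.
F(x3, x1, x2) linearizes to x3 * x1 * x2

x3 * x1 * x2


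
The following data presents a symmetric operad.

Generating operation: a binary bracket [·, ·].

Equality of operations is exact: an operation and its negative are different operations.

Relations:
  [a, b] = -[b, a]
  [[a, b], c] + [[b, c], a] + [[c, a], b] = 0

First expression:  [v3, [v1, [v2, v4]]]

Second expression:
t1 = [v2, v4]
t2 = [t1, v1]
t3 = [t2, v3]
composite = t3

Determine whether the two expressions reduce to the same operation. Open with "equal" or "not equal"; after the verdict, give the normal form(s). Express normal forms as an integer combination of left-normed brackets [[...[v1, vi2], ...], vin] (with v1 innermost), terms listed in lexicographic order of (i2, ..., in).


The first expression reduces to -[[[v1, v2], v4], v3] + [[[v1, v4], v2], v3]
The second expression reduces to -[[[v1, v2], v4], v3] + [[[v1, v4], v2], v3]
One common form — equal.

equal; the common form is -[[[v1, v2], v4], v3] + [[[v1, v4], v2], v3]


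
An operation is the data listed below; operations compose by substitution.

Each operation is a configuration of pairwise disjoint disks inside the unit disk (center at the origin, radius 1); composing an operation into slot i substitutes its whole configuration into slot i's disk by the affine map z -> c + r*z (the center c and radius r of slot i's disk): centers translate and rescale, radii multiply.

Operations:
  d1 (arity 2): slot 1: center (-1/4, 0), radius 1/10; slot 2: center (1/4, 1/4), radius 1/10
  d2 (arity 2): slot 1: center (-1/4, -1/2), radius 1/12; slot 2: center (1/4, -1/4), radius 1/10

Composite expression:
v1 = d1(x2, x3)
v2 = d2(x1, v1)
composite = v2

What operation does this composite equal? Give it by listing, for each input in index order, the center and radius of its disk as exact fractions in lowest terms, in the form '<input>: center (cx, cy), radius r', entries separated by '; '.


Only the slot chain above each x matters under d2; compose those maps.
x1 passes through 1 substitution, ending at center (-1/4, -1/2), radius 1/12
x2 passes through 2 substitutions, ending at center (9/40, -1/4), radius 1/100
x3 passes through 2 substitutions, ending at center (11/40, -9/40), radius 1/100

x1: center (-1/4, -1/2), radius 1/12; x2: center (9/40, -1/4), radius 1/100; x3: center (11/40, -9/40), radius 1/100


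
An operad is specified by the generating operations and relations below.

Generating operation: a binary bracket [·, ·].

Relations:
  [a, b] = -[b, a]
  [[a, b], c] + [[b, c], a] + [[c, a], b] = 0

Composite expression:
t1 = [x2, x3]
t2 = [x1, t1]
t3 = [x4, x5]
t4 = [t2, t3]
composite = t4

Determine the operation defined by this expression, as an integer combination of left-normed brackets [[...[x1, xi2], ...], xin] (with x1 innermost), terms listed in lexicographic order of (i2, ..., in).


In the tensor algebra, words opening x1 carry the x1-anchored form.
Composite bracket: [[x1, [x2, x3]], [x4, x5]]
Expanding via [a, b] = ab - ba: 16 signed words (2^4 = 16).
Keep just the words that open with x1:
  x1x2x3x4x5 (sign +1) contributes +[[[[x1, x2], x3], x4], x5]
  x1x2x3x5x4 (sign -1) contributes -[[[[x1, x2], x3], x5], x4]
  x1x3x2x4x5 (sign -1) contributes -[[[[x1, x3], x2], x4], x5]
  x1x3x2x5x4 (sign +1) contributes +[[[[x1, x3], x2], x5], x4]

[[[[x1, x2], x3], x4], x5] - [[[[x1, x2], x3], x5], x4] - [[[[x1, x3], x2], x4], x5] + [[[[x1, x3], x2], x5], x4]


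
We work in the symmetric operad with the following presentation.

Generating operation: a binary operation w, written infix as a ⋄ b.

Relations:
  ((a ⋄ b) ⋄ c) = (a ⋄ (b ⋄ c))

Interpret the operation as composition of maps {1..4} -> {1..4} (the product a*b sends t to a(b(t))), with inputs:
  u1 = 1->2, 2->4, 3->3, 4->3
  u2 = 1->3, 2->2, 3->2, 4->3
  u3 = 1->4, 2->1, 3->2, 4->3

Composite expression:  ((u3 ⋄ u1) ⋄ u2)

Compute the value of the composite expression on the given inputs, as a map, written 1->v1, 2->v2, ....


(u3 ⋄ u1) = 1->1, 2->3, 3->2, 4->2
((u3 ⋄ u1) ⋄ u2) = 1->2, 2->3, 3->3, 4->2

1->2, 2->3, 3->3, 4->2


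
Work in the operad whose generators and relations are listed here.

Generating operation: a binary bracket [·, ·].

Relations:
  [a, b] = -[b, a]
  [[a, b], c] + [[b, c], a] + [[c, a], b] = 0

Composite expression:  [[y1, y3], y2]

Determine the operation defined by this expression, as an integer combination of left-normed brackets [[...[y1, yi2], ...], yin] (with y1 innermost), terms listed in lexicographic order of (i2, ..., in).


[[y1, y3], y2]


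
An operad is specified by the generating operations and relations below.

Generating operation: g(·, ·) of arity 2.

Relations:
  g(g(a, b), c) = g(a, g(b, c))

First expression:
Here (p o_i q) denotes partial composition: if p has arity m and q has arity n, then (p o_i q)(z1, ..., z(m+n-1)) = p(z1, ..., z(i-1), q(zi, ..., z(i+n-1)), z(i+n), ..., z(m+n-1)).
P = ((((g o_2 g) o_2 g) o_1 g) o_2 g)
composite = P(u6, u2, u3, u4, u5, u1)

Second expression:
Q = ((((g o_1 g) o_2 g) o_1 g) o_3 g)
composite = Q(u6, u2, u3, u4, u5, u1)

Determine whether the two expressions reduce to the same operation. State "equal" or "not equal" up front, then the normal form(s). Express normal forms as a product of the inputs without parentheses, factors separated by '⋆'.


equal: each reduces to u6 ⋆ u2 ⋆ u3 ⋆ u4 ⋆ u5 ⋆ u1

The first expression reduces to u6 ⋆ u2 ⋆ u3 ⋆ u4 ⋆ u5 ⋆ u1
The second expression reduces to u6 ⋆ u2 ⋆ u3 ⋆ u4 ⋆ u5 ⋆ u1
One common form — equal.


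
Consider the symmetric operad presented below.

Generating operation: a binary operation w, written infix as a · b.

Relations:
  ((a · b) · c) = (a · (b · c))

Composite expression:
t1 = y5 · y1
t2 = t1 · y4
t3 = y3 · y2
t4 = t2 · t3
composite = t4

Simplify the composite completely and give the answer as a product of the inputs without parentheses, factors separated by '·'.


y5 · y1 · y4 · y3 · y2

Every regrouping of w is equal, so read the y-inputs in written order.
(y5 · y1) collapses to y5 · y1
((y5 · y1) · y4) collapses to y5 · y1 · y4
(y3 · y2) collapses to y3 · y2
(((y5 · y1) · y4) · (y3 · y2)) collapses to y5 · y1 · y4 · y3 · y2


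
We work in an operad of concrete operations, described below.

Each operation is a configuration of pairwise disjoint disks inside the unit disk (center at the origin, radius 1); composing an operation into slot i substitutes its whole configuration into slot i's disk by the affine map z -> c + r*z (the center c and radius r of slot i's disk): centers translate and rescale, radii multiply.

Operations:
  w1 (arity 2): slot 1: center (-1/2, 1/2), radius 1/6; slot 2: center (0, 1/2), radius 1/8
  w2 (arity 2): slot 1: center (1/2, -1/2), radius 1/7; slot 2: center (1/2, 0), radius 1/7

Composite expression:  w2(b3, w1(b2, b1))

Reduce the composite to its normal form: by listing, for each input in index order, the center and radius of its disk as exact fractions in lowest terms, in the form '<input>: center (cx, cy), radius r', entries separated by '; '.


b1: center (1/2, 1/14), radius 1/56; b2: center (3/7, 1/14), radius 1/42; b3: center (1/2, -1/2), radius 1/7

Below w2, radii multiply path by path; the b-disk centers shift.
input b3: applying the 1 nested substitution gives center (1/2, -1/2), radius 1/7
input b2: applying the 2 nested substitutions gives center (3/7, 1/14), radius 1/42
input b1: applying the 2 nested substitutions gives center (1/2, 1/14), radius 1/56


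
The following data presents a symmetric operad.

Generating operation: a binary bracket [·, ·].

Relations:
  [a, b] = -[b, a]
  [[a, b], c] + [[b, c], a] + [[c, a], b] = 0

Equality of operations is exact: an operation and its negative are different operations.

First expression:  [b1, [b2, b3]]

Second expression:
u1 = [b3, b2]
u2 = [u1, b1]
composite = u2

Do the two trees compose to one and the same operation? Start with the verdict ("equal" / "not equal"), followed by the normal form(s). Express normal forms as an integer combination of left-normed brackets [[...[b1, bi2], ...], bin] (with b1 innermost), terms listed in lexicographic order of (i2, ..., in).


equal: each reduces to [[b1, b2], b3] - [[b1, b3], b2]

Normal form of the first expression: [[b1, b2], b3] - [[b1, b3], b2]
Normal form of the second expression: [[b1, b2], b3] - [[b1, b3], b2]
The normal forms match — equal.


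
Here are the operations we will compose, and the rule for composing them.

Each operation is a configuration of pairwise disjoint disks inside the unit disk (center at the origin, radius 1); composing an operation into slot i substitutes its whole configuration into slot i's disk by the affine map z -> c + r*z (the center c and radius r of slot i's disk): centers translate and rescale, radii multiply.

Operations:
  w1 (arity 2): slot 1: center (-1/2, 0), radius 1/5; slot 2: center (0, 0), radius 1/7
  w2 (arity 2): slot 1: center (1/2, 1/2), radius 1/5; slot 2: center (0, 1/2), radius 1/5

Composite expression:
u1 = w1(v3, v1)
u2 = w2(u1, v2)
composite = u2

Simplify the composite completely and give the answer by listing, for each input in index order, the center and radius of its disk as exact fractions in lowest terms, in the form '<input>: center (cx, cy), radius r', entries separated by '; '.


Nesting under w2 composes maps z -> c + r*z down each v-path.
tracing v3 down its 2-map path: center (2/5, 1/2), radius 1/25
tracing v1 down its 2-map path: center (1/2, 1/2), radius 1/35
tracing v2 down its 1-map path: center (0, 1/2), radius 1/5

v1: center (1/2, 1/2), radius 1/35; v2: center (0, 1/2), radius 1/5; v3: center (2/5, 1/2), radius 1/25


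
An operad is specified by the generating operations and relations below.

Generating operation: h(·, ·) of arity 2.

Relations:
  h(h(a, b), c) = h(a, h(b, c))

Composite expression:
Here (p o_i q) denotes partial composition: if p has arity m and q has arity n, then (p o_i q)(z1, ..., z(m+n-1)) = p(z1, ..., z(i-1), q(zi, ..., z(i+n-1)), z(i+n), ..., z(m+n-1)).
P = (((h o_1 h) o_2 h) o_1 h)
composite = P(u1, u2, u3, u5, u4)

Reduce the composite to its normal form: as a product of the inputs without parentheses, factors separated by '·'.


u1 · u2 · u3 · u5 · u4

The h-tree's shape is irrelevant; the u-reading-order decides.
h(u1, u2) linearizes to u1 · u2
h(u3, u5) linearizes to u3 · u5
h(h(u1, u2), h(u3, u5)) linearizes to u1 · u2 · u3 · u5
h(h(h(u1, u2), h(u3, u5)), u4) linearizes to u1 · u2 · u3 · u5 · u4


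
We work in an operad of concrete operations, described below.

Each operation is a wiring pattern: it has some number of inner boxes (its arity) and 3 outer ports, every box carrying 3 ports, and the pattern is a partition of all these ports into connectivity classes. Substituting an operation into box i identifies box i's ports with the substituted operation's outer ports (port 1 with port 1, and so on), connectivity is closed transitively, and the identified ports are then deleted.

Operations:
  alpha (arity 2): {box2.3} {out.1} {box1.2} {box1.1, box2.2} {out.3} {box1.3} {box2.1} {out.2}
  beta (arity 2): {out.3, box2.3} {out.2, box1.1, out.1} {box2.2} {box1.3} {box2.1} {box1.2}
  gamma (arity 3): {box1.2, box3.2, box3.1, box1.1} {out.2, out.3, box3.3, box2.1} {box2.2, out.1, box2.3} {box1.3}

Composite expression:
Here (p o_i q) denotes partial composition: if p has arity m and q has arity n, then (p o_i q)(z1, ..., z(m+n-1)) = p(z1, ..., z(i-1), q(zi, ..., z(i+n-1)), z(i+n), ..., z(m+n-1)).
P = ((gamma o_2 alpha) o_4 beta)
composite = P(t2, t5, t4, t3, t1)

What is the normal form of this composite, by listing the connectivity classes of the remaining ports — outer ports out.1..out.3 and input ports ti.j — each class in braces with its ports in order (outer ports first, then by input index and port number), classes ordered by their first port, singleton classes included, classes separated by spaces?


Reachability decides: close wires over gamma-identified ports.
composing alpha on (t5, t4), with out.j its own outer ports: {out.1} {out.2} {out.3} {t4.1} {t4.2, t5.1} {t4.3} {t5.2} {t5.3}
composing beta on (t3, t1), with out.j its own outer ports: {out.1, out.2, t3.1} {out.3, t1.3} {t1.1} {t1.2} {t3.2} {t3.3}
composing gamma on (t2, t5, t4, t3, t1), with out.j its own outer ports: {out.1} {out.2, out.3, t1.3} {t1.1} {t1.2} {t2.1, t2.2, t3.1} {t2.3} {t3.2} {t3.3} {t4.1} {t4.2, t5.1} {t4.3} {t5.2} {t5.3}

{out.1} {out.2, out.3, t1.3} {t1.1} {t1.2} {t2.1, t2.2, t3.1} {t2.3} {t3.2} {t3.3} {t4.1} {t4.2, t5.1} {t4.3} {t5.2} {t5.3}
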